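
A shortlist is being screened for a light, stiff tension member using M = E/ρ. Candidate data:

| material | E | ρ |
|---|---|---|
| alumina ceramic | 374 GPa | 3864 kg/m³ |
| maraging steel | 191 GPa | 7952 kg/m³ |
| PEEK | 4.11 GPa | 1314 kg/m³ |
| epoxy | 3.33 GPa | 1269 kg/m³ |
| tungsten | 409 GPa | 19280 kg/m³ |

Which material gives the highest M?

Per-candidate index values:
  alumina ceramic: M = 96.8 MN·m/kg
  maraging steel: M = 24.0 MN·m/kg
  tungsten: M = 21.2 MN·m/kg
  PEEK: M = 3.13 MN·m/kg
  epoxy: M = 2.62 MN·m/kg
The maximum is for alumina ceramic.

alumina ceramic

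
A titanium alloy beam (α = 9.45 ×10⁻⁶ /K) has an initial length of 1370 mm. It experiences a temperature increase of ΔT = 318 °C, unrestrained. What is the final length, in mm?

1374.1 mm

ΔL = α·L₀·ΔT = 9.45×10⁻⁶ × 1370 mm × 318.0 K = 4.12 mm.
L = L₀ + ΔL = 1370 + 4.12 = 1374.1 mm.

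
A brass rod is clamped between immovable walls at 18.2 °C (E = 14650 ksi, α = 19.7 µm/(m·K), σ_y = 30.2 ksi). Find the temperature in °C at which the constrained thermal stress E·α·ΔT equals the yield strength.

E = 14650 ksi = 101.0 GPa.
σ_y = 30.2 ksi = 208.2 MPa.
E·α·ΔT = 208.2 MPa ⇒ ΔT = 208.2 / (101.0×10³ × 19.7×10⁻⁶) = 104.6 K.
T = 18.2 + 104.6 = 122.8 °C.

123 °C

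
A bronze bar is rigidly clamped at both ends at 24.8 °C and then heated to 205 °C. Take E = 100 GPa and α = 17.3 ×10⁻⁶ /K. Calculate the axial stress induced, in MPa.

ΔT = 180.2 K. Constrained thermal stress σ = E·α·ΔT = 100.0×10³ MPa × 17.3×10⁻⁶ × 180.2 = 312 MPa (compressive).

312 MPa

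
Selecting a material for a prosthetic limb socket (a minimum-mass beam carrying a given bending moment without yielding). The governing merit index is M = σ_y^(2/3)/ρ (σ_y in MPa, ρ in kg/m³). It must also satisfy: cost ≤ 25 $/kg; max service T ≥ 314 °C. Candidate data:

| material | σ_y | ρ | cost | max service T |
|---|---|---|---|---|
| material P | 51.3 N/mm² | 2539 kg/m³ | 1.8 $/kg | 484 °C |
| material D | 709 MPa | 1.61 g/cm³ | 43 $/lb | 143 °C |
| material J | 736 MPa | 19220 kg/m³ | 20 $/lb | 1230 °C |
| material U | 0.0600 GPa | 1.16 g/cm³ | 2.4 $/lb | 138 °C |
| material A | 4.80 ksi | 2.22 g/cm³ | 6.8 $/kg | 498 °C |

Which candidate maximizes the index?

Screen on constraints: cost ≤ 25 $/kg; max service T ≥ 314 °C. Survivors: material P, material A.
Putting every candidate on a common basis:
  material P: σ_y = 51.30 MPa, ρ = 2539 kg/m³
  material A: σ_y = 33.09 MPa, ρ = 2220 kg/m³
  material P: M = 5.44×10⁻³
  material A: M = 4.64×10⁻³
Material P ranks first.

material P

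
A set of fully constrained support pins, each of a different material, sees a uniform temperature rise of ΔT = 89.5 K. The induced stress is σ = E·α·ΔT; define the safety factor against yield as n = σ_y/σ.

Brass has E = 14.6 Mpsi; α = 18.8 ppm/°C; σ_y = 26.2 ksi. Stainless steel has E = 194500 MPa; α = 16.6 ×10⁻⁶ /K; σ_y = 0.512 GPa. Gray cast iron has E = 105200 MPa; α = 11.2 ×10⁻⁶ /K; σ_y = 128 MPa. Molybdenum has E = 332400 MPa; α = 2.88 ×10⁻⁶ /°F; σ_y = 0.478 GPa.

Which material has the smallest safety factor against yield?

brass

In consistent units (E in GPa, α in ×10⁻⁶/K, σ_y in MPa):
  brass: E = 100.7, α = 18.8, σ_y = 180.6 → σ = 169 MPa, n = 1.07
  stainless steel: E = 194.5, α = 16.6, σ_y = 512.0 → σ = 289 MPa, n = 1.77
  gray cast iron: E = 105.2, α = 11.2, σ_y = 128.0 → σ = 105 MPa, n = 1.21
  molybdenum: E = 332.4, α = 5.18, σ_y = 478.0 → σ = 154 MPa, n = 3.10
The minimum is brass at n = 1.07.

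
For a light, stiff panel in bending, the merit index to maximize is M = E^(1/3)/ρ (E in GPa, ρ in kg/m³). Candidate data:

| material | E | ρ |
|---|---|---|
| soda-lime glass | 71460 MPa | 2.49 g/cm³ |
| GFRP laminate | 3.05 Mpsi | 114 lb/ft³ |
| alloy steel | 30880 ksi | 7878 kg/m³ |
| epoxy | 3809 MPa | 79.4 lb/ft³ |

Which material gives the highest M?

Normalizing units and computing the index:
  soda-lime glass: E = 71.46 GPa, ρ = 2490 kg/m³
  GFRP laminate: E = 21.03 GPa, ρ = 1826 kg/m³
  alloy steel: E = 212.9 GPa, ρ = 7878 kg/m³
  epoxy: E = 3.809 GPa, ρ = 1272 kg/m³
  soda-lime glass: M = 1.67×10⁻³
  GFRP laminate: M = 1.51×10⁻³
  epoxy: M = 1.23×10⁻³
  alloy steel: M = 0.758×10⁻³
Highest index: soda-lime glass.

soda-lime glass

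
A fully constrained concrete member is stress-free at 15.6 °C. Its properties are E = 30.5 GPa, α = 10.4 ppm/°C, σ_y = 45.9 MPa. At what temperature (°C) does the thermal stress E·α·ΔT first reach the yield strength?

160 °C

E·α·ΔT = 45.90 MPa ⇒ ΔT = 45.90 / (30.50×10³ × 10.4×10⁻⁶) = 144.7 K.
T = 15.6 + 144.7 = 160.3 °C.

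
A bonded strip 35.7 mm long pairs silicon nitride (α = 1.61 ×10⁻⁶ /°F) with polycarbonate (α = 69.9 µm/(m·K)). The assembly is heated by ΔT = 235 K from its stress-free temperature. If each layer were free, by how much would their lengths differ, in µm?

562 µm

silicon nitride: α = 1.61×10⁻⁶/°F × 9/5 = 2.90×10⁻⁶/K.
Δα = |2.90 − 69.9|×10⁻⁶/K = 67.0×10⁻⁶/K.
ΔL_mismatch = Δα·L·ΔT = 67.0×10⁻⁶ × 35.7 mm × 235.0 K = 562 µm.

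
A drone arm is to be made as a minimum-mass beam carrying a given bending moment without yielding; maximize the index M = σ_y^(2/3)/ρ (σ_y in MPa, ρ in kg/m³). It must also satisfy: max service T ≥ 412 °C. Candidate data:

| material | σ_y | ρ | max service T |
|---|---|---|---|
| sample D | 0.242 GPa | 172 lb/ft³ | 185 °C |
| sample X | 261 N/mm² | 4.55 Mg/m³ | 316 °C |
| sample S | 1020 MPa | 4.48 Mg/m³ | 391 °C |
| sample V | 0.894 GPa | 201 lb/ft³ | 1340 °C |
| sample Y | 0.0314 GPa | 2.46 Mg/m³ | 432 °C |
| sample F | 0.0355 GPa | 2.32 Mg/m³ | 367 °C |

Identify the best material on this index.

sample V

Screen on constraints: max service T ≥ 412 °C. Survivors: sample V, sample Y.
After converting to SI:
  sample V: σ_y = 894.0 MPa, ρ = 3220 kg/m³
  sample Y: σ_y = 31.40 MPa, ρ = 2460 kg/m³
  sample V: M = 28.8×10⁻³
  sample Y: M = 4.05×10⁻³
The maximum is for sample V.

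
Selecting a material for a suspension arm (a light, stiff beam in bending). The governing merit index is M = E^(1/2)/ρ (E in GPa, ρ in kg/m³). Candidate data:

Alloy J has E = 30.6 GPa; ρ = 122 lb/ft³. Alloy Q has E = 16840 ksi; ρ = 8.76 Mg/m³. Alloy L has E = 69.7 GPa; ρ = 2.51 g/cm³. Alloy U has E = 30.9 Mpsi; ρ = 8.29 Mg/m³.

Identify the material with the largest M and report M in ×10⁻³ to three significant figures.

alloy L, M = 3.33×10⁻³

After converting to SI:
  alloy J: E = 30.60 GPa, ρ = 1954 kg/m³
  alloy Q: E = 116.1 GPa, ρ = 8760 kg/m³
  alloy L: E = 69.70 GPa, ρ = 2510 kg/m³
  alloy U: E = 213.0 GPa, ρ = 8290 kg/m³
  alloy L: M = 3.33×10⁻³
  alloy J: M = 2.83×10⁻³
  alloy U: M = 1.76×10⁻³
  alloy Q: M = 1.23×10⁻³
The maximum is for alloy L.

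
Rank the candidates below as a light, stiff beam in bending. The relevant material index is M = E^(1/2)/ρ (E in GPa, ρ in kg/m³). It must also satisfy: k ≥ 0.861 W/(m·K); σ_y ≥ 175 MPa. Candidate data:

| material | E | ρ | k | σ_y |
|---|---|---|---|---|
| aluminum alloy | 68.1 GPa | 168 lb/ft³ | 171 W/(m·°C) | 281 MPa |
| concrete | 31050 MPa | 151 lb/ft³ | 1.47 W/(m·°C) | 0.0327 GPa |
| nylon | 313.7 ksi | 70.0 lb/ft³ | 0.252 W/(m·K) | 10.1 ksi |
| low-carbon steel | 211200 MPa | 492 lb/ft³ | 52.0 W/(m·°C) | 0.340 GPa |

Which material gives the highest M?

Screen on constraints: k ≥ 0.861 W/(m·K); σ_y ≥ 175 MPa. Survivors: aluminum alloy, low-carbon steel.
Putting every candidate on a common basis:
  aluminum alloy: E = 68.10 GPa, ρ = 2691 kg/m³
  low-carbon steel: E = 211.2 GPa, ρ = 7881 kg/m³
  aluminum alloy: M = 3.07×10⁻³
  low-carbon steel: M = 1.84×10⁻³
Aluminum alloy ranks first.

aluminum alloy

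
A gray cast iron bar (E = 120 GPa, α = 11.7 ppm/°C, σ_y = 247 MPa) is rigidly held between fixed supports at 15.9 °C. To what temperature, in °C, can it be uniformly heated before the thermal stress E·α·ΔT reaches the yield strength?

E·α·ΔT = 247.0 MPa ⇒ ΔT = 247.0 / (120.0×10³ × 11.7×10⁻⁶) = 175.9 K.
T = 15.9 + 175.9 = 191.8 °C.

192 °C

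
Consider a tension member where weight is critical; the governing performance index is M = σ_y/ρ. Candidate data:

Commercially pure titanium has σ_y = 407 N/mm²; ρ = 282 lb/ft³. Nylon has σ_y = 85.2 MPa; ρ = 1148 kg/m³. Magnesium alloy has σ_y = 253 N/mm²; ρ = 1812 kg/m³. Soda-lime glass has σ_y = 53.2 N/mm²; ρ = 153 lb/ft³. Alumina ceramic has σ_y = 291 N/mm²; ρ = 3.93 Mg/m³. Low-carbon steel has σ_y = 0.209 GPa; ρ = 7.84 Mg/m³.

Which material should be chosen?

Normalizing units and computing the index:
  commercially pure titanium: σ_y = 407.0 MPa, ρ = 4517 kg/m³
  nylon: σ_y = 85.20 MPa, ρ = 1148 kg/m³
  magnesium alloy: σ_y = 253.0 MPa, ρ = 1812 kg/m³
  soda-lime glass: σ_y = 53.20 MPa, ρ = 2451 kg/m³
  alumina ceramic: σ_y = 291.0 MPa, ρ = 3930 kg/m³
  low-carbon steel: σ_y = 209.0 MPa, ρ = 7840 kg/m³
  magnesium alloy: M = 140 kN·m/kg
  commercially pure titanium: M = 90.1 kN·m/kg
  nylon: M = 74.2 kN·m/kg
  alumina ceramic: M = 74.0 kN·m/kg
  low-carbon steel: M = 26.7 kN·m/kg
  soda-lime glass: M = 21.7 kN·m/kg
Magnesium alloy has the largest M.

magnesium alloy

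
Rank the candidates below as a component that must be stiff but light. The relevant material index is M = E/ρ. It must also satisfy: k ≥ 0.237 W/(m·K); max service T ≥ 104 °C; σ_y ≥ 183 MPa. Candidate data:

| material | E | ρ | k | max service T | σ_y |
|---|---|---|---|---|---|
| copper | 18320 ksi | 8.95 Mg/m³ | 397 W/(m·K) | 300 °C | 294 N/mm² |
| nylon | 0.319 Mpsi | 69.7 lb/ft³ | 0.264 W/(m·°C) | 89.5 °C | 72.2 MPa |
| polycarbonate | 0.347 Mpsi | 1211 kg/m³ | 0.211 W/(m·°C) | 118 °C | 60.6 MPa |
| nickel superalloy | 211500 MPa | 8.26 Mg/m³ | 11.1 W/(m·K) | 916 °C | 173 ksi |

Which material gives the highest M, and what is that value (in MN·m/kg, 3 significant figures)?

Screen on constraints: k ≥ 0.237 W/(m·K); max service T ≥ 104 °C; σ_y ≥ 183 MPa. Survivors: copper, nickel superalloy.
In SI units:
  copper: E = 126.3 GPa, ρ = 8950 kg/m³
  nickel superalloy: E = 211.5 GPa, ρ = 8260 kg/m³
  nickel superalloy: M = 25.6 MN·m/kg
  copper: M = 14.1 MN·m/kg
Nickel superalloy has the largest M.

nickel superalloy, M = 25.6 MN·m/kg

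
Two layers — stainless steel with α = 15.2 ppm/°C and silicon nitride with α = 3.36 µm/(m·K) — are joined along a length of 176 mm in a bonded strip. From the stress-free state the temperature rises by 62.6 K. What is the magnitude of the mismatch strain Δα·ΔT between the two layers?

7.41×10⁻⁴

Δα = |15.2 − 3.36|×10⁻⁶/K = 11.8×10⁻⁶/K.
Mismatch strain = Δα·ΔT = 11.8×10⁻⁶ × 62.6 = 7.41×10⁻⁴.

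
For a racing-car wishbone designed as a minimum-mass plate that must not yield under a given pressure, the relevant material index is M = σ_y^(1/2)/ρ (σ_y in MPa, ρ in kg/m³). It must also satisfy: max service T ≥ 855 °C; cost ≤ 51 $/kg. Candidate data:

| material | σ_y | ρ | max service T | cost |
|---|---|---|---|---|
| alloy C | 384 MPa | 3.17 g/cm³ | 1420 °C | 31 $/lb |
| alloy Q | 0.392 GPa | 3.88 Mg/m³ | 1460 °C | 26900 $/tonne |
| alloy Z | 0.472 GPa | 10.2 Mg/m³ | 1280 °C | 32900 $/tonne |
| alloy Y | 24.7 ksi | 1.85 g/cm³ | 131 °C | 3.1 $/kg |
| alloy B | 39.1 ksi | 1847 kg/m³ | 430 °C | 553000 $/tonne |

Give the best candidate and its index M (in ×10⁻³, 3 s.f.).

Screen on constraints: max service T ≥ 855 °C; cost ≤ 51 $/kg. Survivors: alloy Q, alloy Z.
Convert each candidate to consistent units, then evaluate M:
  alloy Q: σ_y = 392.0 MPa, ρ = 3880 kg/m³
  alloy Z: σ_y = 472.0 MPa, ρ = 10200 kg/m³
  alloy Q: M = 5.10×10⁻³
  alloy Z: M = 2.13×10⁻³
Highest index: alloy Q.

alloy Q, M = 5.10×10⁻³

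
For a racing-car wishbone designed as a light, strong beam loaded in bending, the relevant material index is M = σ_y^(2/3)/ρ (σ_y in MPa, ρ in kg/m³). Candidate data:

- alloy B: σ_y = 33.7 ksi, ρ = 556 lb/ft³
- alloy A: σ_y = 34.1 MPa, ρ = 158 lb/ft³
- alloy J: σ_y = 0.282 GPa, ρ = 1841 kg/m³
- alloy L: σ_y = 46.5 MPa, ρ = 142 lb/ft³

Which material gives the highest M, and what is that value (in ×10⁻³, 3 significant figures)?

After converting to SI:
  alloy B: σ_y = 232.4 MPa, ρ = 8906 kg/m³
  alloy A: σ_y = 34.10 MPa, ρ = 2531 kg/m³
  alloy J: σ_y = 282.0 MPa, ρ = 1841 kg/m³
  alloy L: σ_y = 46.50 MPa, ρ = 2275 kg/m³
  alloy J: M = 23.4×10⁻³
  alloy L: M = 5.68×10⁻³
  alloy B: M = 4.24×10⁻³
  alloy A: M = 4.15×10⁻³
Alloy J ranks first.

alloy J, M = 23.4×10⁻³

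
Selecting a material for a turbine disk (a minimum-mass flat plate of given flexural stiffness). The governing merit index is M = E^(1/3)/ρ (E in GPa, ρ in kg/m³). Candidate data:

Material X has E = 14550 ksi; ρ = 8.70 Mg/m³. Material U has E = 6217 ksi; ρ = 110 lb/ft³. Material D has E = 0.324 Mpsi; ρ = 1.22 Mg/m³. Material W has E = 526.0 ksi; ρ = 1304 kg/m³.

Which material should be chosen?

material U

In SI units:
  material X: E = 100.3 GPa, ρ = 8700 kg/m³
  material U: E = 42.86 GPa, ρ = 1762 kg/m³
  material D: E = 2.234 GPa, ρ = 1220 kg/m³
  material W: E = 3.627 GPa, ρ = 1304 kg/m³
  material U: M = 1.99×10⁻³
  material W: M = 1.18×10⁻³
  material D: M = 1.07×10⁻³
  material X: M = 0.534×10⁻³
Material U ranks first.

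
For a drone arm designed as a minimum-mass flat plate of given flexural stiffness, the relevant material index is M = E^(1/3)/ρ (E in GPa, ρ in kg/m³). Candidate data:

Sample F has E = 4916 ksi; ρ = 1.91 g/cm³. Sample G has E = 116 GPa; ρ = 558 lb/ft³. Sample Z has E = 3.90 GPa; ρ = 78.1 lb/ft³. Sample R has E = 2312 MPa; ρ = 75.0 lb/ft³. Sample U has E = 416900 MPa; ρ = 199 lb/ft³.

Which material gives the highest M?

sample U

Convert each candidate to consistent units, then evaluate M:
  sample F: E = 33.89 GPa, ρ = 1910 kg/m³
  sample G: E = 116.0 GPa, ρ = 8938 kg/m³
  sample Z: E = 3.900 GPa, ρ = 1251 kg/m³
  sample R: E = 2.312 GPa, ρ = 1201 kg/m³
  sample U: E = 416.9 GPa, ρ = 3188 kg/m³
  sample U: M = 2.34×10⁻³
  sample F: M = 1.69×10⁻³
  sample Z: M = 1.26×10⁻³
  sample R: M = 1.10×10⁻³
  sample G: M = 0.546×10⁻³
Sample U ranks first.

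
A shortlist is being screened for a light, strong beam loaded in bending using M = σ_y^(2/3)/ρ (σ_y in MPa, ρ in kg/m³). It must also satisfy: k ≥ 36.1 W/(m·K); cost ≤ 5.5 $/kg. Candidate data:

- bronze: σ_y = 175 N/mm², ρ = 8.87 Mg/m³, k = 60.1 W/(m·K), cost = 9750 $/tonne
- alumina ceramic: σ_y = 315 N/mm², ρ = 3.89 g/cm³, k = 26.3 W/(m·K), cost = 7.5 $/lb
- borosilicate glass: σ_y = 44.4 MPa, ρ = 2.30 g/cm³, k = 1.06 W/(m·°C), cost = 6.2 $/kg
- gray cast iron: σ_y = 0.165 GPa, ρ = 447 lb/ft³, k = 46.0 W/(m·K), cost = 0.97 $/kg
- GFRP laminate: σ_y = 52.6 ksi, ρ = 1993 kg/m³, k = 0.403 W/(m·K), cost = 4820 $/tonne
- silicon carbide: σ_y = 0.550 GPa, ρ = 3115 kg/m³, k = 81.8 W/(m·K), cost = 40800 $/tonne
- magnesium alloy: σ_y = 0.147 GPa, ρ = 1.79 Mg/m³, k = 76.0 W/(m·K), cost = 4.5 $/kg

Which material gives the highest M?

magnesium alloy

Screen on constraints: k ≥ 36.1 W/(m·K); cost ≤ 5.5 $/kg. Survivors: gray cast iron, magnesium alloy.
Normalizing units and computing the index:
  gray cast iron: σ_y = 165.0 MPa, ρ = 7160 kg/m³
  magnesium alloy: σ_y = 147.0 MPa, ρ = 1790 kg/m³
  magnesium alloy: M = 15.6×10⁻³
  gray cast iron: M = 4.20×10⁻³
Magnesium alloy has the largest M.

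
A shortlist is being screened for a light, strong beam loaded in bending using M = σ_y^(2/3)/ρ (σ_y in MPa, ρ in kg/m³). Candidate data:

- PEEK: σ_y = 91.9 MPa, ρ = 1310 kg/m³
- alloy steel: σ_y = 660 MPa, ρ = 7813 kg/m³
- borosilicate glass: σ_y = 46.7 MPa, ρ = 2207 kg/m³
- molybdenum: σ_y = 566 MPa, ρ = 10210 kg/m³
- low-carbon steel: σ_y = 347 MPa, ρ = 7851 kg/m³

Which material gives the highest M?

PEEK

Evaluate M for each candidate:
  PEEK: M = 15.5×10⁻³
  alloy steel: M = 9.70×10⁻³
  molybdenum: M = 6.70×10⁻³
  low-carbon steel: M = 6.29×10⁻³
  borosilicate glass: M = 5.88×10⁻³
The maximum is for PEEK.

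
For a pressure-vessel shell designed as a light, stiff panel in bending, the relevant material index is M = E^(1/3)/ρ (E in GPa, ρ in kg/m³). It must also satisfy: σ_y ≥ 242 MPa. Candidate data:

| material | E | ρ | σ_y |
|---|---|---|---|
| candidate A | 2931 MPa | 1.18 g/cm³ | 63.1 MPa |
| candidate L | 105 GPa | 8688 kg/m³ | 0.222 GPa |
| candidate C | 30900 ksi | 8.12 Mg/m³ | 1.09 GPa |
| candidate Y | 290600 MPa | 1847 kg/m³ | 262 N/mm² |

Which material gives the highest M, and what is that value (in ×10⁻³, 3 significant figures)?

Screen on constraints: σ_y ≥ 242 MPa. Survivors: candidate C, candidate Y.
Convert each candidate to consistent units, then evaluate M:
  candidate C: E = 213.0 GPa, ρ = 8120 kg/m³
  candidate Y: E = 290.6 GPa, ρ = 1847 kg/m³
  candidate Y: M = 3.59×10⁻³
  candidate C: M = 0.736×10⁻³
Highest index: candidate Y.

candidate Y, M = 3.59×10⁻³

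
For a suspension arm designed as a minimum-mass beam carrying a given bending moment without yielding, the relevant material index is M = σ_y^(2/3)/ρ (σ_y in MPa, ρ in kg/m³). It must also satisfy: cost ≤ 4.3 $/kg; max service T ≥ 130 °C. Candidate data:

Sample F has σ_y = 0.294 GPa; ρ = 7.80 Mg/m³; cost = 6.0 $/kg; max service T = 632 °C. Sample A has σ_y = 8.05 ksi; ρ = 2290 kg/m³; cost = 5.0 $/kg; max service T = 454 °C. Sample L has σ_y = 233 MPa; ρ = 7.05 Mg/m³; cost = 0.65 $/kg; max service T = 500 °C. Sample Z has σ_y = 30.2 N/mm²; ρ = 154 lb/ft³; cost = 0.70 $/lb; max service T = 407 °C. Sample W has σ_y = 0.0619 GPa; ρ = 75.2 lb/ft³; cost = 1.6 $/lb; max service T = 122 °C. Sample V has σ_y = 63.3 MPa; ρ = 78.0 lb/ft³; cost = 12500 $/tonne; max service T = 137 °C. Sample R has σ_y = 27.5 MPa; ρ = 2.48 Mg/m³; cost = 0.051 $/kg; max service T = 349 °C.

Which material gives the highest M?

sample L

Screen on constraints: cost ≤ 4.3 $/kg; max service T ≥ 130 °C. Survivors: sample L, sample Z, sample R.
Convert each candidate to consistent units, then evaluate M:
  sample L: σ_y = 233.0 MPa, ρ = 7050 kg/m³
  sample Z: σ_y = 30.20 MPa, ρ = 2467 kg/m³
  sample R: σ_y = 27.50 MPa, ρ = 2480 kg/m³
  sample L: M = 5.37×10⁻³
  sample Z: M = 3.93×10⁻³
  sample R: M = 3.67×10⁻³
Sample L has the largest M.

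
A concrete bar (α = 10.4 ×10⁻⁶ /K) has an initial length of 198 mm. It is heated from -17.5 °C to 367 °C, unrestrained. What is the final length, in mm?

198.79 mm

ΔT = 367 − (-17.5) = 384.5 K.
ΔL = α·L₀·ΔT = 10.4×10⁻⁶ × 198 mm × 384.5 K = 0.792 mm.
L = L₀ + ΔL = 198 + 0.792 = 198.79 mm.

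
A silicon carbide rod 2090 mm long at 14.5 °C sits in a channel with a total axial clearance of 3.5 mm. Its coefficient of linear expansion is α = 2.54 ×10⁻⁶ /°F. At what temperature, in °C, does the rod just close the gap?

α = 2.54×10⁻⁶/°F × 9/5 = 4.57×10⁻⁶/K.
α·L₀·ΔT = 3.5 mm ⇒ ΔT = 3.5 / (4.57×10⁻⁶ × 2090.0) = 366.3 K.
T = 14.5 + 366.3 = 380.8 °C.

381 °C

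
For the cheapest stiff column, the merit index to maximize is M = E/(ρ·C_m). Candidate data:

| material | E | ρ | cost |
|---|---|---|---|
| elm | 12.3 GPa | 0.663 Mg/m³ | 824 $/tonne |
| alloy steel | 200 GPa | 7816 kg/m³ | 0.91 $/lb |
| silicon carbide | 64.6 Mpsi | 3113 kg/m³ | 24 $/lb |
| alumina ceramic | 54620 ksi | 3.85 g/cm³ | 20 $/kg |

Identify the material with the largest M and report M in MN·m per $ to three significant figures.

elm, M = 22.5 MN·m per $

Convert each candidate to consistent units, then evaluate M:
  elm: E = 12.30 GPa, ρ = 663.0 kg/m³, cost = 0.8240 $/kg
  alloy steel: E = 200.0 GPa, ρ = 7816 kg/m³, cost = 2.006 $/kg
  silicon carbide: E = 445.4 GPa, ρ = 3113 kg/m³, cost = 52.91 $/kg
  alumina ceramic: E = 376.6 GPa, ρ = 3850 kg/m³, cost = 20.00 $/kg
  elm: M = 22.5 MN·m per $
  alloy steel: M = 12.8 MN·m per $
  alumina ceramic: M = 4.89 MN·m per $
  silicon carbide: M = 2.70 MN·m per $
The maximum is for elm.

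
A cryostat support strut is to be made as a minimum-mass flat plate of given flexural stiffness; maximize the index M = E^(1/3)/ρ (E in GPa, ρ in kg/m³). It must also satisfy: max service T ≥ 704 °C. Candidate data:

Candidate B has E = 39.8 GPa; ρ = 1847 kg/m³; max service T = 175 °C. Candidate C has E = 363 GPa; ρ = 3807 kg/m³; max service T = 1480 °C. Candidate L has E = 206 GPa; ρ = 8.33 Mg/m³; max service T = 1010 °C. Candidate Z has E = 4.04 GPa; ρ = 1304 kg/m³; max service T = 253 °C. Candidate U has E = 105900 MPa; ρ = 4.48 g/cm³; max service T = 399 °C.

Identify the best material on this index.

candidate C

Screen on constraints: max service T ≥ 704 °C. Survivors: candidate C, candidate L.
In SI units:
  candidate C: E = 363.0 GPa, ρ = 3807 kg/m³
  candidate L: E = 206.0 GPa, ρ = 8330 kg/m³
  candidate C: M = 1.87×10⁻³
  candidate L: M = 0.709×10⁻³
Candidate C ranks first.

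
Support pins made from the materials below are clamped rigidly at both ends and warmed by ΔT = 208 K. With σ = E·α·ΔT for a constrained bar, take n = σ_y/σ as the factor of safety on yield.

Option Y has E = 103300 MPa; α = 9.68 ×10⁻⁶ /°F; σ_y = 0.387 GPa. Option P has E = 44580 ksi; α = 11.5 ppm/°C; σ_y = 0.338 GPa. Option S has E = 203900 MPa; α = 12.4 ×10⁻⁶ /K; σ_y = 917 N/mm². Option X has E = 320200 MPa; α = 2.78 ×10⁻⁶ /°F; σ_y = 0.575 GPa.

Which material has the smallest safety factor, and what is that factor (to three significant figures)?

option P, n = 0.460

Converting E to GPa, α to ×10⁻⁶/K, σ_y to MPa, then σ and n for each:
  option Y: E = 103.3, α = 17.4, σ_y = 387.0 → σ = 374 MPa, n = 1.03
  option P: E = 307.4, α = 11.5, σ_y = 338.0 → σ = 735 MPa, n = 0.460
  option S: E = 203.9, α = 12.4, σ_y = 917.0 → σ = 526 MPa, n = 1.74
  option X: E = 320.2, α = 5.00, σ_y = 575.0 → σ = 333 MPa, n = 1.73
Option P has the lowest safety factor, n = 0.460.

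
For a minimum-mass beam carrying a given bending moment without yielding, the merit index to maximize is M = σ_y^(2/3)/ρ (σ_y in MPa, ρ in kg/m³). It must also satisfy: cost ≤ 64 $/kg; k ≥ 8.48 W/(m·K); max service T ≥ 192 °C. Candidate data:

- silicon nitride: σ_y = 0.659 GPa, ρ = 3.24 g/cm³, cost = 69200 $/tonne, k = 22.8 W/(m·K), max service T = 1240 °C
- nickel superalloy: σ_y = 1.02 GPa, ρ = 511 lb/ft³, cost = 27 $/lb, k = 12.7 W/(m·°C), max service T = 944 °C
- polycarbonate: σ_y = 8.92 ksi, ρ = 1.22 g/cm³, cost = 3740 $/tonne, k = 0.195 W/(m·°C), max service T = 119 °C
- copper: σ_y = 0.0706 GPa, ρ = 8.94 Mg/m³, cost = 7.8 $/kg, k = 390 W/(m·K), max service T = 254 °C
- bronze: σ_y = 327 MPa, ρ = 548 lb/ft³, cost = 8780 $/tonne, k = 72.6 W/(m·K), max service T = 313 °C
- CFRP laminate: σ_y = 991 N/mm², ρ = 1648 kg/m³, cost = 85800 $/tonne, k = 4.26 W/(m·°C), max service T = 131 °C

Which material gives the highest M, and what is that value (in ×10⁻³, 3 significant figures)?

Screen on constraints: cost ≤ 64 $/kg; k ≥ 8.48 W/(m·K); max service T ≥ 192 °C. Survivors: nickel superalloy, copper, bronze.
In SI units:
  nickel superalloy: σ_y = 1020 MPa, ρ = 8185 kg/m³
  copper: σ_y = 70.60 MPa, ρ = 8940 kg/m³
  bronze: σ_y = 327.0 MPa, ρ = 8778 kg/m³
  nickel superalloy: M = 12.4×10⁻³
  bronze: M = 5.41×10⁻³
  copper: M = 1.91×10⁻³
Nickel superalloy ranks first.

nickel superalloy, M = 12.4×10⁻³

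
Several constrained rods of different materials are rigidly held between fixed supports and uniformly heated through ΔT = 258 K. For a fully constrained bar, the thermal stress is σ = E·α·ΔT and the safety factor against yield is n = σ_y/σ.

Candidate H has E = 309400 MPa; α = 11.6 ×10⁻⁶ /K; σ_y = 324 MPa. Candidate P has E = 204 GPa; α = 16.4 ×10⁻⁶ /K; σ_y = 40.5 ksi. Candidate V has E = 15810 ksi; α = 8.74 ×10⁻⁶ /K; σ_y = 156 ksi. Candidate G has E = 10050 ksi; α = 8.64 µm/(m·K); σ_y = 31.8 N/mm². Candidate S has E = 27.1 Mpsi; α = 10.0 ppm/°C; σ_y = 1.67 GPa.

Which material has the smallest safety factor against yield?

candidate G

In consistent units (E in GPa, α in ×10⁻⁶/K, σ_y in MPa):
  candidate H: E = 309.4, α = 11.6, σ_y = 324.0 → σ = 926 MPa, n = 0.350
  candidate P: E = 204.0, α = 16.4, σ_y = 279.2 → σ = 863 MPa, n = 0.324
  candidate V: E = 109.0, α = 8.74, σ_y = 1076 → σ = 246 MPa, n = 4.38
  candidate G: E = 69.29, α = 8.64, σ_y = 31.80 → σ = 154 MPa, n = 0.206
  candidate S: E = 186.8, α = 10.0, σ_y = 1670 → σ = 482 MPa, n = 3.46
Candidate G has the lowest safety factor, n = 0.206.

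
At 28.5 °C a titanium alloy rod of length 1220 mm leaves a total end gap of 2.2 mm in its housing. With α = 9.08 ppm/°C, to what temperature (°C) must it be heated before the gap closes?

227 °C

α·L₀·ΔT = 2.2 mm ⇒ ΔT = 2.2 / (9.08×10⁻⁶ × 1220.0) = 198.6 K.
T = 28.5 + 198.6 = 227.1 °C.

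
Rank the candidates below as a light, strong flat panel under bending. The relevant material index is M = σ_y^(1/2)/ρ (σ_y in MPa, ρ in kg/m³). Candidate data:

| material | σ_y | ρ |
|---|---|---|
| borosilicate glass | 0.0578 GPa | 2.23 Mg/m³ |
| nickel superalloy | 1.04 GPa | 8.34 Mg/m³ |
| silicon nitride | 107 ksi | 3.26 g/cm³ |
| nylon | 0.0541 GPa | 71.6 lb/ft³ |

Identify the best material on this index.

Convert each candidate to consistent units, then evaluate M:
  borosilicate glass: σ_y = 57.80 MPa, ρ = 2230 kg/m³
  nickel superalloy: σ_y = 1040 MPa, ρ = 8340 kg/m³
  silicon nitride: σ_y = 737.7 MPa, ρ = 3260 kg/m³
  nylon: σ_y = 54.10 MPa, ρ = 1147 kg/m³
  silicon nitride: M = 8.33×10⁻³
  nylon: M = 6.41×10⁻³
  nickel superalloy: M = 3.87×10⁻³
  borosilicate glass: M = 3.41×10⁻³
Silicon nitride has the largest M.

silicon nitride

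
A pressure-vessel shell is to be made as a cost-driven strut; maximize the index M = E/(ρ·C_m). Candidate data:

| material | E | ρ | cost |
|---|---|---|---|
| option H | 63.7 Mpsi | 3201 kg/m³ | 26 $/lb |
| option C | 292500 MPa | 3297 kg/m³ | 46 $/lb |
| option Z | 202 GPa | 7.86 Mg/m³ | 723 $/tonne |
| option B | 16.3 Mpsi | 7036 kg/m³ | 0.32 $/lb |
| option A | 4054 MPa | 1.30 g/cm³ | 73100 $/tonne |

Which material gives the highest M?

In SI units:
  option H: E = 439.2 GPa, ρ = 3201 kg/m³, cost = 57.32 $/kg
  option C: E = 292.5 GPa, ρ = 3297 kg/m³, cost = 101.4 $/kg
  option Z: E = 202.0 GPa, ρ = 7860 kg/m³, cost = 0.7230 $/kg
  option B: E = 112.4 GPa, ρ = 7036 kg/m³, cost = 0.7055 $/kg
  option A: E = 4.054 GPa, ρ = 1300 kg/m³, cost = 73.10 $/kg
  option Z: M = 35.5 MN·m per $
  option B: M = 22.6 MN·m per $
  option H: M = 2.39 MN·m per $
  option C: M = 0.875 MN·m per $
  option A: M = 0.0427 MN·m per $
Option Z has the largest M.

option Z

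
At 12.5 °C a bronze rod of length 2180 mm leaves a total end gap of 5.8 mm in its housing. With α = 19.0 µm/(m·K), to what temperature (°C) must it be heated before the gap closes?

153 °C

α·L₀·ΔT = 5.8 mm ⇒ ΔT = 5.8 / (19.0×10⁻⁶ × 2180.0) = 140.0 K.
T = 12.5 + 140.0 = 152.5 °C.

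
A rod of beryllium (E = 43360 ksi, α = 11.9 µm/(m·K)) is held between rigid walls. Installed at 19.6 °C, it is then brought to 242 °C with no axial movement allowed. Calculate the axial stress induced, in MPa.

E = 43360 ksi = 299.0 GPa.
ΔT = 222.4 K. Constrained thermal stress σ = E·α·ΔT = 299.0×10³ MPa × 11.9×10⁻⁶ × 222.4 = 791 MPa (compressive).

791 MPa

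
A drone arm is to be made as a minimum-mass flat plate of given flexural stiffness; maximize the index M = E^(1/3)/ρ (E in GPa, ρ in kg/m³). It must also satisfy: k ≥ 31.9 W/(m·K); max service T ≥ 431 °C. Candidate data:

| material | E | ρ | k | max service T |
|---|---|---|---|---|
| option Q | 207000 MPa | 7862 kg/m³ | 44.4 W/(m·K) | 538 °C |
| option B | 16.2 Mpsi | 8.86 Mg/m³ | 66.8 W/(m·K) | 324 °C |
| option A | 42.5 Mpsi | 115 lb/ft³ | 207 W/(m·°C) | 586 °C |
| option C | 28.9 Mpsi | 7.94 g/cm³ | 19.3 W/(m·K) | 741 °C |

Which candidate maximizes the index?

Screen on constraints: k ≥ 31.9 W/(m·K); max service T ≥ 431 °C. Survivors: option Q, option A.
Normalizing units and computing the index:
  option Q: E = 207.0 GPa, ρ = 7862 kg/m³
  option A: E = 293.0 GPa, ρ = 1842 kg/m³
  option A: M = 3.61×10⁻³
  option Q: M = 0.752×10⁻³
Option A has the largest M.

option A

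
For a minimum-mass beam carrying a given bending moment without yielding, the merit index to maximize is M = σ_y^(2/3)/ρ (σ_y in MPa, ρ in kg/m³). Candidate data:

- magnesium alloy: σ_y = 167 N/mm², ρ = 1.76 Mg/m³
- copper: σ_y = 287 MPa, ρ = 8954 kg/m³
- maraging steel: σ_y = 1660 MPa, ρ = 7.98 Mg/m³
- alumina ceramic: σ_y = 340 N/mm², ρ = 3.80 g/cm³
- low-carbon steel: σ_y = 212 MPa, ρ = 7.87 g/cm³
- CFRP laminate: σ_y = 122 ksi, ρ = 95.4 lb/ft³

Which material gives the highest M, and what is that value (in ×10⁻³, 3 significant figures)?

CFRP laminate, M = 58.3×10⁻³

Convert each candidate to consistent units, then evaluate M:
  magnesium alloy: σ_y = 167.0 MPa, ρ = 1760 kg/m³
  copper: σ_y = 287.0 MPa, ρ = 8954 kg/m³
  maraging steel: σ_y = 1660 MPa, ρ = 7980 kg/m³
  alumina ceramic: σ_y = 340.0 MPa, ρ = 3800 kg/m³
  low-carbon steel: σ_y = 212.0 MPa, ρ = 7870 kg/m³
  CFRP laminate: σ_y = 841.2 MPa, ρ = 1528 kg/m³
  CFRP laminate: M = 58.3×10⁻³
  maraging steel: M = 17.6×10⁻³
  magnesium alloy: M = 17.2×10⁻³
  alumina ceramic: M = 12.8×10⁻³
  copper: M = 4.86×10⁻³
  low-carbon steel: M = 4.52×10⁻³
The maximum is for CFRP laminate.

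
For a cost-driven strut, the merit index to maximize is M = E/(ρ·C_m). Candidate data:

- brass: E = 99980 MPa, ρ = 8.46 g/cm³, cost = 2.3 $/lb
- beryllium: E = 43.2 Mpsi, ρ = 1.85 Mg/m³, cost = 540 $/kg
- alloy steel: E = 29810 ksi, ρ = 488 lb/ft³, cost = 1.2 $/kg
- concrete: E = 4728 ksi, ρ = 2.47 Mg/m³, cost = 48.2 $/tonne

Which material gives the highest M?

After converting to SI:
  brass: E = 99.98 GPa, ρ = 8460 kg/m³, cost = 5.071 $/kg
  beryllium: E = 297.9 GPa, ρ = 1850 kg/m³, cost = 540.0 $/kg
  alloy steel: E = 205.5 GPa, ρ = 7817 kg/m³, cost = 1.200 $/kg
  concrete: E = 32.60 GPa, ρ = 2470 kg/m³, cost = 0.04820 $/kg
  concrete: M = 274 MN·m per $
  alloy steel: M = 21.9 MN·m per $
  brass: M = 2.33 MN·m per $
  beryllium: M = 0.298 MN·m per $
Concrete has the largest M.

concrete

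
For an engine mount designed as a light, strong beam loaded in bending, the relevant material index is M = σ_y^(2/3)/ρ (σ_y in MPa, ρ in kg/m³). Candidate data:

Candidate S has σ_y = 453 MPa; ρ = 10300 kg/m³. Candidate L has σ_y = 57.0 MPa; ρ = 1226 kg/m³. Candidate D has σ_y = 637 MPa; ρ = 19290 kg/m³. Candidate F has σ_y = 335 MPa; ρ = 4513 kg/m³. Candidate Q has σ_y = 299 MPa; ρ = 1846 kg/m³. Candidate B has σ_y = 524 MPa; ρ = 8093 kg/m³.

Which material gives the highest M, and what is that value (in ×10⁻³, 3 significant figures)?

Computing M directly (units already consistent):
  candidate Q: M = 24.2×10⁻³
  candidate L: M = 12.1×10⁻³
  candidate F: M = 10.7×10⁻³
  candidate B: M = 8.03×10⁻³
  candidate S: M = 5.73×10⁻³
  candidate D: M = 3.84×10⁻³
Candidate Q ranks first.

candidate Q, M = 24.2×10⁻³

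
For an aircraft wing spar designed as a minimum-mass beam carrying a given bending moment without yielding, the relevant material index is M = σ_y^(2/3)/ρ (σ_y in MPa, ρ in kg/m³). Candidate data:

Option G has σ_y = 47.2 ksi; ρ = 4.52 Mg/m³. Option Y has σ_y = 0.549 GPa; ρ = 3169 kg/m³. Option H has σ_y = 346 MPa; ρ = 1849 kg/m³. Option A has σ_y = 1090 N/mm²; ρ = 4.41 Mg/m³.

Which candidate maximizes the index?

option H

In SI units:
  option G: σ_y = 325.4 MPa, ρ = 4520 kg/m³
  option Y: σ_y = 549.0 MPa, ρ = 3169 kg/m³
  option H: σ_y = 346.0 MPa, ρ = 1849 kg/m³
  option A: σ_y = 1090 MPa, ρ = 4410 kg/m³
  option H: M = 26.7×10⁻³
  option A: M = 24.0×10⁻³
  option Y: M = 21.2×10⁻³
  option G: M = 10.5×10⁻³
Highest index: option H.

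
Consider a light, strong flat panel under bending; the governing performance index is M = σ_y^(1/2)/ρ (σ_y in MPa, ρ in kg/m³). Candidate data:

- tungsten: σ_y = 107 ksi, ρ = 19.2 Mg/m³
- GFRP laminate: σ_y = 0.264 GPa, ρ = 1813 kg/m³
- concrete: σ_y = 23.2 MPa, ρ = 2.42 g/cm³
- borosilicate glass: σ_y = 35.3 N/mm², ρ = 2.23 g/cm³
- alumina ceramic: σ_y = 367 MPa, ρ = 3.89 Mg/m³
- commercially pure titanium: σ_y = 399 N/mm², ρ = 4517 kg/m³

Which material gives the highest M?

Normalizing units and computing the index:
  tungsten: σ_y = 737.7 MPa, ρ = 19200 kg/m³
  GFRP laminate: σ_y = 264.0 MPa, ρ = 1813 kg/m³
  concrete: σ_y = 23.20 MPa, ρ = 2420 kg/m³
  borosilicate glass: σ_y = 35.30 MPa, ρ = 2230 kg/m³
  alumina ceramic: σ_y = 367.0 MPa, ρ = 3890 kg/m³
  commercially pure titanium: σ_y = 399.0 MPa, ρ = 4517 kg/m³
  GFRP laminate: M = 8.96×10⁻³
  alumina ceramic: M = 4.92×10⁻³
  commercially pure titanium: M = 4.42×10⁻³
  borosilicate glass: M = 2.66×10⁻³
  concrete: M = 1.99×10⁻³
  tungsten: M = 1.41×10⁻³
GFRP laminate ranks first.

GFRP laminate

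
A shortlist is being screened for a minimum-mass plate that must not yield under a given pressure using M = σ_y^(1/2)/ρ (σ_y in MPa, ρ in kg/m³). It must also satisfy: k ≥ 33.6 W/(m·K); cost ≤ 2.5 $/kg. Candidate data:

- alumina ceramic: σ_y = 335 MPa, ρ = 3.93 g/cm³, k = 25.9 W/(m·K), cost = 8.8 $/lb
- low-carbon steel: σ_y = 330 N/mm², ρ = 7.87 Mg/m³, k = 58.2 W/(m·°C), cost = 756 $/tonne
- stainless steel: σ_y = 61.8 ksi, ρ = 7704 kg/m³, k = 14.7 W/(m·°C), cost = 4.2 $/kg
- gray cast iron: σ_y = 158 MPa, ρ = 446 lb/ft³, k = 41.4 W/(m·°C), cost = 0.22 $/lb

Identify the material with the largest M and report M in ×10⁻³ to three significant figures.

low-carbon steel, M = 2.31×10⁻³

Screen on constraints: k ≥ 33.6 W/(m·K); cost ≤ 2.5 $/kg. Survivors: low-carbon steel, gray cast iron.
Normalizing units and computing the index:
  low-carbon steel: σ_y = 330.0 MPa, ρ = 7870 kg/m³
  gray cast iron: σ_y = 158.0 MPa, ρ = 7144 kg/m³
  low-carbon steel: M = 2.31×10⁻³
  gray cast iron: M = 1.76×10⁻³
The maximum is for low-carbon steel.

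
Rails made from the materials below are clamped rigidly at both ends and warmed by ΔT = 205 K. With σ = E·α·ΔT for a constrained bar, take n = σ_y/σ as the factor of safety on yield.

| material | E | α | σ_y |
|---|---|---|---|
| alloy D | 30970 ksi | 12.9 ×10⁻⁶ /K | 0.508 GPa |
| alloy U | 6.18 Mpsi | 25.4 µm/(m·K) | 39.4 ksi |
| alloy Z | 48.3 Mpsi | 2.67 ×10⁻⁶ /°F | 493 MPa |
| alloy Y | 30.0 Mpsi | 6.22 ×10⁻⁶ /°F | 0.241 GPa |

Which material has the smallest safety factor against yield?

alloy Y

Per material, after unit conversion:
  alloy D: E = 213.5, α = 12.9, σ_y = 508.0 → σ = 565 MPa, n = 0.900
  alloy U: E = 42.61, α = 25.4, σ_y = 271.7 → σ = 222 MPa, n = 1.22
  alloy Z: E = 333.0, α = 4.81, σ_y = 493.0 → σ = 328 MPa, n = 1.50
  alloy Y: E = 206.8, α = 11.2, σ_y = 241.0 → σ = 475 MPa, n = 0.508
Alloy Y has the lowest safety factor, n = 0.508.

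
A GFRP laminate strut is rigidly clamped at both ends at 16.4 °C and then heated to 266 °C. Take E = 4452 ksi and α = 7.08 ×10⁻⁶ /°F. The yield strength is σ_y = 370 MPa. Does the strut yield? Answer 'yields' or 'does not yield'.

does not yield

E = 4452 ksi = 30.70 GPa.
α = 7.08×10⁻⁶/°F × 9/5 = 12.7×10⁻⁶/K.
ΔT = 249.6 K. Constrained thermal stress σ = E·α·ΔT = 30.70×10³ MPa × 12.7×10⁻⁶ × 249.6 = 97.6 MPa (compressive).
Compare to σ_y = 370 MPa: σ < σ_y, so it does not yield.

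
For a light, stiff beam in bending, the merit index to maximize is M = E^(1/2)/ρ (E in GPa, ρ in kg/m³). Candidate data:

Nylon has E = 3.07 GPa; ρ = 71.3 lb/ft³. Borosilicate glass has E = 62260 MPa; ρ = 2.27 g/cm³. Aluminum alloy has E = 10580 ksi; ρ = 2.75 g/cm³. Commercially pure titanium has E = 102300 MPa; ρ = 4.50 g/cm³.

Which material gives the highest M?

Normalizing units and computing the index:
  nylon: E = 3.070 GPa, ρ = 1142 kg/m³
  borosilicate glass: E = 62.26 GPa, ρ = 2270 kg/m³
  aluminum alloy: E = 72.95 GPa, ρ = 2750 kg/m³
  commercially pure titanium: E = 102.3 GPa, ρ = 4500 kg/m³
  borosilicate glass: M = 3.48×10⁻³
  aluminum alloy: M = 3.11×10⁻³
  commercially pure titanium: M = 2.25×10⁻³
  nylon: M = 1.53×10⁻³
Borosilicate glass ranks first.

borosilicate glass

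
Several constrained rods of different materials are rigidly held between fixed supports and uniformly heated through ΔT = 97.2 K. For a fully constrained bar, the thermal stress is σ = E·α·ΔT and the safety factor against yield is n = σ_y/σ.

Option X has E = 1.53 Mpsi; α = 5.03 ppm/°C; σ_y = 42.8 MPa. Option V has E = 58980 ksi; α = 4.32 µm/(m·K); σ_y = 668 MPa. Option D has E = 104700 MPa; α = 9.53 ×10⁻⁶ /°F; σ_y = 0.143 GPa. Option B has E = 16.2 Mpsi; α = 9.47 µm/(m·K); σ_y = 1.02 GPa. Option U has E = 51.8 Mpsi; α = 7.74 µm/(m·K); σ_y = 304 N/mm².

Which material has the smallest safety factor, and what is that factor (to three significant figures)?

option D, n = 0.819

Converting E to GPa, α to ×10⁻⁶/K, σ_y to MPa, then σ and n for each:
  option X: E = 10.55, α = 5.03, σ_y = 42.80 → σ = 5.16 MPa, n = 8.30
  option V: E = 406.7, α = 4.32, σ_y = 668.0 → σ = 171 MPa, n = 3.91
  option D: E = 104.7, α = 17.2, σ_y = 143.0 → σ = 175 MPa, n = 0.819
  option B: E = 111.7, α = 9.47, σ_y = 1020 → σ = 103 MPa, n = 9.92
  option U: E = 357.1, α = 7.74, σ_y = 304.0 → σ = 269 MPa, n = 1.13
The minimum is option D at n = 0.819.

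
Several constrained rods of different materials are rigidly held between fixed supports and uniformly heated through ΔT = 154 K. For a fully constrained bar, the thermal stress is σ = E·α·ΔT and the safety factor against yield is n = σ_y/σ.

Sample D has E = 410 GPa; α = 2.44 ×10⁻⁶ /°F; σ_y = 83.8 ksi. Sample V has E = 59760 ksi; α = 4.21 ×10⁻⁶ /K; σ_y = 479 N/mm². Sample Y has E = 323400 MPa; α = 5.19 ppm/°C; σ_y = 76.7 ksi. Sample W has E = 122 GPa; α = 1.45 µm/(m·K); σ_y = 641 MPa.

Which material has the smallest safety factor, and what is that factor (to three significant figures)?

sample V, n = 1.79

Converting E to GPa, α to ×10⁻⁶/K, σ_y to MPa, then σ and n for each:
  sample D: E = 410.0, α = 4.39, σ_y = 577.8 → σ = 277 MPa, n = 2.08
  sample V: E = 412.0, α = 4.21, σ_y = 479.0 → σ = 267 MPa, n = 1.79
  sample Y: E = 323.4, α = 5.19, σ_y = 528.8 → σ = 258 MPa, n = 2.05
  sample W: E = 122.0, α = 1.45, σ_y = 641.0 → σ = 27.2 MPa, n = 23.5
Smallest n: sample V with n = 1.79.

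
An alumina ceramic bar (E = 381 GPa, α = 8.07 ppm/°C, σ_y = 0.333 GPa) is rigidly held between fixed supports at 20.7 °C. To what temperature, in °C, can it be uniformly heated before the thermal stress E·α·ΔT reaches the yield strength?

129 °C

σ_y = 0.333 GPa = 333.0 MPa.
E·α·ΔT = 333.0 MPa ⇒ ΔT = 333.0 / (381.0×10³ × 8.07×10⁻⁶) = 108.3 K.
T = 20.7 + 108.3 = 129.0 °C.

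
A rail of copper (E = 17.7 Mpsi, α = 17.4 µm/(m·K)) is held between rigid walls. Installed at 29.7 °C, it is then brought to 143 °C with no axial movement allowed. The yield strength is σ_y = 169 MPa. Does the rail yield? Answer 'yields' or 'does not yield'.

E = 17.7 Mpsi = 122.0 GPa.
ΔT = 113.3 K. Constrained thermal stress σ = E·α·ΔT = 122.0×10³ MPa × 17.4×10⁻⁶ × 113.3 = 241 MPa (compressive).
Compare to σ_y = 169 MPa: σ ≥ σ_y, so it yields.

yields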